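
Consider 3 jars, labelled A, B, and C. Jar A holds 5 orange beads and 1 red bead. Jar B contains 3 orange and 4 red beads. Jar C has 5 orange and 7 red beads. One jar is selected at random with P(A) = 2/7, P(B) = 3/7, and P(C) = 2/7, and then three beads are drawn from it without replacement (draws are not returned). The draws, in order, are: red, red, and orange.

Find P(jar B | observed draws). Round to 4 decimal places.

Under each hypothesis, the probability of the observed sequence is: P(data | jar A) = (1/6)(0/5) = 0; P(data | jar B) = (4/7)(3/6)(3/5) = 0.17143; P(data | jar C) = (7/12)(6/11)(5/10) = 0.15909.
Multiplying each by its prior: 2/7 · 0 = 0, 3/7 · 0.17143 = 0.073469, 2/7 · 0.15909 = 0.045455; summing to 0.11892.
By Bayes' rule, P(jar B | data) = (0.073469) / (0.11892) = 0.61778.

0.6178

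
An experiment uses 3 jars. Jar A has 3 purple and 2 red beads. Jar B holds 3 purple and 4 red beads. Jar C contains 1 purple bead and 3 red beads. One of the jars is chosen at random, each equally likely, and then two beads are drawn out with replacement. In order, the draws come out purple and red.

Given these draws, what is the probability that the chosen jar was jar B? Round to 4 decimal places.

0.3642

For each hypothesis, P(data | H) works out to: P(data | jar A) = (3/5)(2/5) = 0.24; P(data | jar B) = (3/7)(4/7) = 0.2449; P(data | jar C) = (1/4)(3/4) = 0.1875.
Multiplying each by its prior: 1/3 · 0.24 = 0.08, 1/3 · 0.2449 = 0.081633, 1/3 · 0.1875 = 0.0625; summing to 0.22413.
Therefore the posterior P(jar B | data) = (0.081633) / (0.22413) = 0.36422.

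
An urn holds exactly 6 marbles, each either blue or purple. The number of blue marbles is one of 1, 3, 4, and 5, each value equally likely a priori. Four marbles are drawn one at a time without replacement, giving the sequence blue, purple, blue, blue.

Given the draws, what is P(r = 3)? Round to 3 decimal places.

Compute the likelihood of the observed sequence for each case: P(data | r = 1) = (1/6)(5/5)(0/4) = 0; P(data | r = 3) = (3/6)(3/5)(2/4)(1/3) = 1/20; P(data | r = 4) = (4/6)(2/5)(3/4)(2/3) = 2/15; P(data | r = 5) = (5/6)(1/5)(4/4)(3/3) = 1/6.
The prior-weighted likelihoods are 1/4 · 0 = 0, 1/4 · 1/20 = 1/80, 1/4 · 2/15 = 1/30, 1/4 · 1/6 = 1/24; these sum to 7/80.
Therefore the posterior P(r = 3 | data) = (1/80) / (7/80) = 1/7.

0.143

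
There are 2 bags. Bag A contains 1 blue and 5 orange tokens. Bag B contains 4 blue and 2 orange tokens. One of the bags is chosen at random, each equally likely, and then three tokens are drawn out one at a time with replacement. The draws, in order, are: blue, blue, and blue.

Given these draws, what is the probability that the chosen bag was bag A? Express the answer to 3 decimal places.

For each hypothesis, P(data | H) works out to: P(data | bag A) = (1/6)(1/6)(1/6) = 1/216; P(data | bag B) = (4/6)(4/6)(4/6) = 8/27.
Weighting by the prior gives 1/2 · 1/216 = 1/432, 1/2 · 8/27 = 4/27; these sum to 65/432.
So P(bag A | data) = (1/432) / (65/432) = 1/65.

0.015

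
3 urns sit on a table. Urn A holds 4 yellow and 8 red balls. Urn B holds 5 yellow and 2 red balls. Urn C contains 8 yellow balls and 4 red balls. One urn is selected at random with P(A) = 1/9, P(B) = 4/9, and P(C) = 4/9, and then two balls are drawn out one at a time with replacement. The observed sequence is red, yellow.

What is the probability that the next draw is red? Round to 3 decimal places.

For each hypothesis, P(data | H) works out to: P(data | urn A) = (8/12)(4/12) = 0.22222; P(data | urn B) = (2/7)(5/7) = 0.20408; P(data | urn C) = (4/12)(8/12) = 0.22222.
Weighting by the prior gives 1/9 · 0.22222 = 0.024691, 4/9 · 0.20408 = 0.090703, 4/9 · 0.22222 = 0.098765; with total 0.21416.
The posterior is then P(urn A | data) = 0.11529, P(urn B | data) = 0.42353, P(urn C | data) = 0.46118.
Averaging over the posterior, P(red next | data) = (2/3)(0.11529) + (2/7)(0.42353) + (1/3)(0.46118) = 0.3516.

0.352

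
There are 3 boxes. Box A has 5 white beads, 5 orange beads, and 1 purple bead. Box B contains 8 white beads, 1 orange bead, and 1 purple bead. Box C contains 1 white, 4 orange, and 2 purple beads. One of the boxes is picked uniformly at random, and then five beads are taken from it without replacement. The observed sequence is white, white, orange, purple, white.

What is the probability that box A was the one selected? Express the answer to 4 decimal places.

The likelihood of the observed sequence under each hypothesis: P(data | box A) = (5/11)(4/10)(5/9)(1/8)(3/7) = 0.0054113; P(data | box B) = (8/10)(7/9)(1/8)(1/7)(6/6) = 0.011111; P(data | box C) = (1/7)(0/6) = 0.
Multiplying each by its prior: 1/3 · 0.0054113 = 0.0018038, 1/3 · 0.011111 = 0.0037037, 1/3 · 0 = 0; summing to 0.0055075.
By Bayes' rule, P(box A | data) = (0.0018038) / (0.0055075) = 0.32751.

0.3275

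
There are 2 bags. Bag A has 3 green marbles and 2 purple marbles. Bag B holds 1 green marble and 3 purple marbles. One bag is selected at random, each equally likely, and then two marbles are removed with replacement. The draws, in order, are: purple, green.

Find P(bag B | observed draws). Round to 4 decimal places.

For each hypothesis, P(data | H) works out to: P(data | bag A) = (2/5)(3/5) = 6/25; P(data | bag B) = (3/4)(1/4) = 3/16.
Multiplying each by its prior: 1/2 · 6/25 = 3/25, 1/2 · 3/16 = 3/32; these sum to 171/800.
By Bayes' rule, P(bag B | data) = (3/32) / (171/800) = 25/57.

0.4386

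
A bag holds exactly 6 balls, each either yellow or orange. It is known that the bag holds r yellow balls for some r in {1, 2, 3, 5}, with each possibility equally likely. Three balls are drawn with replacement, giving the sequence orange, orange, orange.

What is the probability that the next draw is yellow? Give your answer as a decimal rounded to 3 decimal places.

0.260

For each hypothesis, P(data | H) works out to: P(data | r = 1) = (5/6)(5/6)(5/6) = 125/216; P(data | r = 2) = (4/6)(4/6)(4/6) = 8/27; P(data | r = 3) = (3/6)(3/6)(3/6) = 1/8; P(data | r = 5) = (1/6)(1/6)(1/6) = 1/216.
The prior-weighted likelihoods are 1/4 · 125/216 = 125/864, 1/4 · 8/27 = 2/27, 1/4 · 1/8 = 1/32, 1/4 · 1/216 = 1/864; these sum to 217/864.
Dividing through by the total gives posterior P(r = 1 | data) = 125/217, P(r = 2 | data) = 64/217, P(r = 3 | data) = 27/217, P(r = 5 | data) = 1/217.
So P(yellow next | data) = Σ P(yellow next | H) P(H | data) = (1/6)(125/217) + (1/3)(64/217) + (1/2)(27/217) + (5/6)(1/217) = 113/434.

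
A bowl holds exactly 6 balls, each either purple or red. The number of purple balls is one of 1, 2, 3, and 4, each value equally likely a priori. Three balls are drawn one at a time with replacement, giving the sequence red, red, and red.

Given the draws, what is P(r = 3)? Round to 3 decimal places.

0.121

Compute the likelihood of the observed sequence for each case: P(data | r = 1) = (5/6)(5/6)(5/6) = 125/216; P(data | r = 2) = (4/6)(4/6)(4/6) = 8/27; P(data | r = 3) = (3/6)(3/6)(3/6) = 1/8; P(data | r = 4) = (2/6)(2/6)(2/6) = 1/27.
The prior-weighted likelihoods are 1/4 · 125/216 = 125/864, 1/4 · 8/27 = 2/27, 1/4 · 1/8 = 1/32, 1/4 · 1/27 = 1/108; these sum to 7/27.
So P(r = 3 | data) = (1/32) / (7/27) = 27/224.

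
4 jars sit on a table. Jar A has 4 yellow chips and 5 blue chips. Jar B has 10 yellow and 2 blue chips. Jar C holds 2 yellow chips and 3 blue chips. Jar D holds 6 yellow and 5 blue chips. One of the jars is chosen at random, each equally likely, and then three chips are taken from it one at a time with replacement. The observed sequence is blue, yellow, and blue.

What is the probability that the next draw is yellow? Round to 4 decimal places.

The likelihood of the observed sequence under each hypothesis: P(data | jar A) = (5/9)(4/9)(5/9) = 0.13717; P(data | jar B) = (2/12)(10/12)(2/12) = 0.023148; P(data | jar C) = (3/5)(2/5)(3/5) = 0.144; P(data | jar D) = (5/11)(6/11)(5/11) = 0.1127.
Weighting by the prior gives 1/4 · 0.13717 = 0.034294, 1/4 · 0.023148 = 0.005787, 1/4 · 0.144 = 0.036, 1/4 · 0.1127 = 0.028174; summing to 0.10425.
Normalising, the posterior is P(jar A | data) = 0.32894, P(jar B | data) = 0.055509, P(jar C | data) = 0.34531, P(jar D | data) = 0.27024.
The predictive probability is P(yellow next | data) = (4/9)(0.32894) + (5/6)(0.055509) + (2/5)(0.34531) + (6/11)(0.27024) = 0.47798.

0.4780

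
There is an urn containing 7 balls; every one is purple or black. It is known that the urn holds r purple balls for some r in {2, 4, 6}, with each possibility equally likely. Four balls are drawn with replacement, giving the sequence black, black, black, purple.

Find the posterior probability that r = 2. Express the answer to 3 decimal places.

The likelihood of the observed sequence under each hypothesis: P(data | r = 2) = (5/7)(5/7)(5/7)(2/7) = 0.10412; P(data | r = 4) = (3/7)(3/7)(3/7)(4/7) = 0.044981; P(data | r = 6) = (1/7)(1/7)(1/7)(6/7) = 0.002499.
Weighting by the prior gives 1/3 · 0.10412 = 0.034708, 1/3 · 0.044981 = 0.014994, 1/3 · 0.002499 = 0.00083299; summing to 0.050534.
By Bayes' rule, P(r = 2 | data) = (0.034708) / (0.050534) = 0.68681.

0.687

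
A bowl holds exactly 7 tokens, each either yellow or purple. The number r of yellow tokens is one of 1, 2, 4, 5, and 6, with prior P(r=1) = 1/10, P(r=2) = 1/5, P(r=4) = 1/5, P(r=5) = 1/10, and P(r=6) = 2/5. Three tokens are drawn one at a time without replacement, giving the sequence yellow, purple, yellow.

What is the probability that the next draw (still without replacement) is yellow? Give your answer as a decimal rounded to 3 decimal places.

The likelihood of the observed sequence under each hypothesis: P(data | r = 1) = (1/7)(6/6)(0/5) = 0; P(data | r = 2) = (2/7)(5/6)(1/5) = 1/21; P(data | r = 4) = (4/7)(3/6)(3/5) = 6/35; P(data | r = 5) = (5/7)(2/6)(4/5) = 4/21; P(data | r = 6) = (6/7)(1/6)(5/5) = 1/7.
Weighting by the prior gives 1/10 · 0 = 0, 1/5 · 1/21 = 1/105, 1/5 · 6/35 = 6/175, 1/10 · 4/21 = 2/105, 2/5 · 1/7 = 2/35; summing to 3/25.
The posterior is then P(r = 1 | data) = 0, P(r = 2 | data) = 5/63, P(r = 4 | data) = 2/7, P(r = 5 | data) = 10/63, P(r = 6 | data) = 10/21.
Averaging over the posterior, P(yellow next | data) = (0)(5/63) + (1/2)(2/7) + (3/4)(10/63) + (1)(10/21) = 31/42.

0.738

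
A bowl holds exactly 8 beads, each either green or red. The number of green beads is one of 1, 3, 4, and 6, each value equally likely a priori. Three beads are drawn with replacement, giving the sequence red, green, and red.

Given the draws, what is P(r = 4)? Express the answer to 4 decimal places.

0.3019

The likelihood of the observed sequence under each hypothesis: P(data | r = 1) = (7/8)(1/8)(7/8) = 0.095703; P(data | r = 3) = (5/8)(3/8)(5/8) = 0.14648; P(data | r = 4) = (4/8)(4/8)(4/8) = 0.125; P(data | r = 6) = (2/8)(6/8)(2/8) = 0.046875.
Multiplying each by its prior: 1/4 · 0.095703 = 0.023926, 1/4 · 0.14648 = 0.036621, 1/4 · 0.125 = 0.03125, 1/4 · 0.046875 = 0.011719; with total 0.10352.
Therefore the posterior P(r = 4 | data) = (0.03125) / (0.10352) = 0.30189.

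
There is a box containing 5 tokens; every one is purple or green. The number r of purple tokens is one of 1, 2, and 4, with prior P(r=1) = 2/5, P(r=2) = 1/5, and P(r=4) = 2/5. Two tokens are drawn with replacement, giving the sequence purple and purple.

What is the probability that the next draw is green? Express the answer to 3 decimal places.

0.274

For each hypothesis, P(data | H) works out to: P(data | r = 1) = (1/5)(1/5) = 1/25; P(data | r = 2) = (2/5)(2/5) = 4/25; P(data | r = 4) = (4/5)(4/5) = 16/25.
Weighting by the prior gives 2/5 · 1/25 = 2/125, 1/5 · 4/25 = 4/125, 2/5 · 16/25 = 32/125; these sum to 38/125.
The posterior is then P(r = 1 | data) = 1/19, P(r = 2 | data) = 2/19, P(r = 4 | data) = 16/19.
So P(green next | data) = Σ P(green next | H) P(H | data) = (4/5)(1/19) + (3/5)(2/19) + (1/5)(16/19) = 26/95.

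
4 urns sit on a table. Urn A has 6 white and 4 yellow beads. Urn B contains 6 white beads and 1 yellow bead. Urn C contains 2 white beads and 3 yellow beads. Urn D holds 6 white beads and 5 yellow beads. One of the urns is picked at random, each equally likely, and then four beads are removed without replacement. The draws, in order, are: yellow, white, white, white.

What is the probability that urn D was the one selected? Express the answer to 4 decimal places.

0.2414

The likelihood of the observed sequence under each hypothesis: P(data | urn A) = (4/10)(6/9)(5/8)(4/7) = 0.095238; P(data | urn B) = (1/7)(6/6)(5/5)(4/4) = 0.14286; P(data | urn C) = (3/5)(2/4)(1/3)(0/2) = 0; P(data | urn D) = (5/11)(6/10)(5/9)(4/8) = 0.075758.
Weighting by the prior gives 1/4 · 0.095238 = 0.02381, 1/4 · 0.14286 = 0.035714, 1/4 · 0 = 0, 1/4 · 0.075758 = 0.018939; these sum to 0.078463.
Hence P(urn D | data) = (0.018939) / (0.078463) = 0.24138.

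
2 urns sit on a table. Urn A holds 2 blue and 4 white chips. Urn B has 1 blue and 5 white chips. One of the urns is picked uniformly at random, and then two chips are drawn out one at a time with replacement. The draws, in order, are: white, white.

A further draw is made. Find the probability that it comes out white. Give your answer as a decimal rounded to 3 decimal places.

Compute the likelihood of the observed sequence for each case: P(data | urn A) = (4/6)(4/6) = 4/9; P(data | urn B) = (5/6)(5/6) = 25/36.
Weighting by the prior gives 1/2 · 4/9 = 2/9, 1/2 · 25/36 = 25/72; with total 41/72.
Normalising, the posterior is P(urn A | data) = 16/41, P(urn B | data) = 25/41.
Averaging over the posterior, P(white next | data) = (2/3)(16/41) + (5/6)(25/41) = 63/82.

0.768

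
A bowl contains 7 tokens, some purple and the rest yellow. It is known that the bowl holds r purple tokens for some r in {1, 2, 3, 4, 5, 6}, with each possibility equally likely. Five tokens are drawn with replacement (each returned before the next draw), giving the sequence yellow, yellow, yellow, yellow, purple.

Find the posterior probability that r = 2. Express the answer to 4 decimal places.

0.3357

Under each hypothesis, the probability of the observed sequence is: P(data | r = 1) = (6/7)(6/7)(6/7)(6/7)(1/7) = 0.077111; P(data | r = 2) = (5/7)(5/7)(5/7)(5/7)(2/7) = 0.074374; P(data | r = 3) = (4/7)(4/7)(4/7)(4/7)(3/7) = 0.045695; P(data | r = 4) = (3/7)(3/7)(3/7)(3/7)(4/7) = 0.019278; P(data | r = 5) = (2/7)(2/7)(2/7)(2/7)(5/7) = 0.0047599; P(data | r = 6) = (1/7)(1/7)(1/7)(1/7)(6/7) = 0.00035699.
Multiplying each by its prior: 1/6 · 0.077111 = 0.012852, 1/6 · 0.074374 = 0.012396, 1/6 · 0.045695 = 0.0076159, 1/6 · 0.019278 = 0.0032129, 1/6 · 0.0047599 = 0.00079332, 1/6 · 0.00035699 = 5.9499e-05; with total 0.036929.
So P(r = 2 | data) = (0.012396) / (0.036929) = 0.33566.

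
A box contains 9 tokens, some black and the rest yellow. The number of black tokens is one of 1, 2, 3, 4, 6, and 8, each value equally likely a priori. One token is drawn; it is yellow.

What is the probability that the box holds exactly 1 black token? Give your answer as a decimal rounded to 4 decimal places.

Under each hypothesis, the probability of this draw is: P(data | r = 1) = (8/9) = 8/9; P(data | r = 2) = (7/9) = 7/9; P(data | r = 3) = (6/9) = 2/3; P(data | r = 4) = (5/9) = 5/9; P(data | r = 6) = (3/9) = 1/3; P(data | r = 8) = (1/9) = 1/9.
The prior-weighted likelihoods are 1/6 · 8/9 = 4/27, 1/6 · 7/9 = 7/54, 1/6 · 2/3 = 1/9, 1/6 · 5/9 = 5/54, 1/6 · 1/3 = 1/18, 1/6 · 1/9 = 1/54; these sum to 5/9.
By Bayes' rule, P(r = 1 | data) = (4/27) / (5/9) = 4/15.

0.2667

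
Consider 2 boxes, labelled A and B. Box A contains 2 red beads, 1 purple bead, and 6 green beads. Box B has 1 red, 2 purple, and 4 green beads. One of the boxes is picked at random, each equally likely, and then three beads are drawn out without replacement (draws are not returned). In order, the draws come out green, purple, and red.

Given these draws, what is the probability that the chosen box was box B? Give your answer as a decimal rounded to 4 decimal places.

Compute the likelihood of the observed sequence for each case: P(data | box A) = (6/9)(1/8)(2/7) = 1/42; P(data | box B) = (4/7)(2/6)(1/5) = 4/105.
Multiplying each by its prior: 1/2 · 1/42 = 1/84, 1/2 · 4/105 = 2/105; these sum to 13/420.
By Bayes' rule, P(box B | data) = (2/105) / (13/420) = 8/13.

0.6154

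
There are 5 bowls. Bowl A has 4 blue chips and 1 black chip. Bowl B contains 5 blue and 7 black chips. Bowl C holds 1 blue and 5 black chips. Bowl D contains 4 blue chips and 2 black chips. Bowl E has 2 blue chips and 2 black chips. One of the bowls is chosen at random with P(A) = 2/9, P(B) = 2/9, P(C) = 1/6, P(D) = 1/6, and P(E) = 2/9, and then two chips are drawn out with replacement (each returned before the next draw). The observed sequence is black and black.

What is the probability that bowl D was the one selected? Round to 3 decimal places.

0.068

Compute the likelihood of the observed sequence for each case: P(data | bowl A) = (1/5)(1/5) = 0.04; P(data | bowl B) = (7/12)(7/12) = 0.34028; P(data | bowl C) = (5/6)(5/6) = 0.69444; P(data | bowl D) = (2/6)(2/6) = 0.11111; P(data | bowl E) = (2/4)(2/4) = 0.25.
Multiplying each by its prior: 2/9 · 0.04 = 0.0088889, 2/9 · 0.34028 = 0.075617, 1/6 · 0.69444 = 0.11574, 1/6 · 0.11111 = 0.018519, 2/9 · 0.25 = 0.055556; summing to 0.27432.
Hence P(bowl D | data) = (0.018519) / (0.27432) = 0.067507.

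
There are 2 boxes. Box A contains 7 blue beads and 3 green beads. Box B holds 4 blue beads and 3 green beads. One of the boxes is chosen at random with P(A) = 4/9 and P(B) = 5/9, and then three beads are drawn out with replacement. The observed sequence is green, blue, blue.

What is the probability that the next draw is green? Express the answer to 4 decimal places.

0.3699

The likelihood of the observed sequence under each hypothesis: P(data | box A) = (3/10)(7/10)(7/10) = 0.147; P(data | box B) = (3/7)(4/7)(4/7) = 0.13994.
Weighting by the prior gives 4/9 · 0.147 = 0.065333, 5/9 · 0.13994 = 0.077745; with total 0.14308.
Dividing through by the total gives posterior P(box A | data) = 0.45663, P(box B | data) = 0.54337.
Averaging over the posterior, P(green next | data) = (3/10)(0.45663) + (3/7)(0.54337) = 0.36986.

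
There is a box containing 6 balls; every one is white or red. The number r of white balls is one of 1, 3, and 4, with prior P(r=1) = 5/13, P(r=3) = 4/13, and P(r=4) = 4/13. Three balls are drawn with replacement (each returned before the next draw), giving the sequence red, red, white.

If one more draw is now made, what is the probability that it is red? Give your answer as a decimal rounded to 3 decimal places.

0.604

Under each hypothesis, the probability of the observed sequence is: P(data | r = 1) = (5/6)(5/6)(1/6) = 0.11574; P(data | r = 3) = (3/6)(3/6)(3/6) = 0.125; P(data | r = 4) = (2/6)(2/6)(4/6) = 0.074074.
Multiplying each by its prior: 5/13 · 0.11574 = 0.044516, 4/13 · 0.125 = 0.038462, 4/13 · 0.074074 = 0.022792; these sum to 0.10577.
Normalising, the posterior is P(r = 1 | data) = 0.42088, P(r = 3 | data) = 0.36364, P(r = 4 | data) = 0.21549.
So P(red next | data) = Σ P(red next | H) P(H | data) = (5/6)(0.42088) + (1/2)(0.36364) + (1/3)(0.21549) = 0.60438.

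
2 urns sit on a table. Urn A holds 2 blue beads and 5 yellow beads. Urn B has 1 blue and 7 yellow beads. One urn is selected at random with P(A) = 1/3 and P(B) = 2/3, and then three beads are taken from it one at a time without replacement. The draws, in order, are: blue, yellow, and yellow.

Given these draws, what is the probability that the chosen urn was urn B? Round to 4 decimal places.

0.5676

Compute the likelihood of the observed sequence for each case: P(data | urn A) = (2/7)(5/6)(4/5) = 4/21; P(data | urn B) = (1/8)(7/7)(6/6) = 1/8.
Multiplying each by its prior: 1/3 · 4/21 = 4/63, 2/3 · 1/8 = 1/12; summing to 37/252.
Therefore the posterior P(urn B | data) = (1/12) / (37/252) = 21/37.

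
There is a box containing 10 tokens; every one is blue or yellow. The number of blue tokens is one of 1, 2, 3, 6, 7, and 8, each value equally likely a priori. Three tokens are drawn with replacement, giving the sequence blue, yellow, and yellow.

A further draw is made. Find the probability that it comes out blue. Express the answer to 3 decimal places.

For each hypothesis, P(data | H) works out to: P(data | r = 1) = (1/10)(9/10)(9/10) = 0.081; P(data | r = 2) = (2/10)(8/10)(8/10) = 0.128; P(data | r = 3) = (3/10)(7/10)(7/10) = 0.147; P(data | r = 6) = (6/10)(4/10)(4/10) = 0.096; P(data | r = 7) = (7/10)(3/10)(3/10) = 0.063; P(data | r = 8) = (8/10)(2/10)(2/10) = 0.032.
The prior-weighted likelihoods are 1/6 · 0.081 = 0.0135, 1/6 · 0.128 = 0.021333, 1/6 · 0.147 = 0.0245, 1/6 · 0.096 = 0.016, 1/6 · 0.063 = 0.0105, 1/6 · 0.032 = 0.0053333; with total 0.091167.
Normalising, the posterior is P(r = 1 | data) = 0.14808, P(r = 2 | data) = 0.234, P(r = 3 | data) = 0.26874, P(r = 6 | data) = 0.1755, P(r = 7 | data) = 0.11517, P(r = 8 | data) = 0.058501.
The predictive probability is P(blue next | data) = (1/10)(0.14808) + (1/5)(0.234) + (3/10)(0.26874) + (3/5)(0.1755) + (7/10)(0.11517) + (4/5)(0.058501) = 0.37495.

0.375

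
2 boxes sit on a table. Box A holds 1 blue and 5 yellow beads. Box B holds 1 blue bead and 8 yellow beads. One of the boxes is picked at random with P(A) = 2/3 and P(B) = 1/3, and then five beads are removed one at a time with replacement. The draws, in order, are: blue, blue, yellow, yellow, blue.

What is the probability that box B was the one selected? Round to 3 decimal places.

0.144

Under each hypothesis, the probability of the observed sequence is: P(data | box A) = (1/6)(1/6)(5/6)(5/6)(1/6) = 0.003215; P(data | box B) = (1/9)(1/9)(8/9)(8/9)(1/9) = 0.0010838.
The prior-weighted likelihoods are 2/3 · 0.003215 = 0.0021433, 1/3 · 0.0010838 = 0.00036128; these sum to 0.0025046.
So P(box B | data) = (0.00036128) / (0.0025046) = 0.14425.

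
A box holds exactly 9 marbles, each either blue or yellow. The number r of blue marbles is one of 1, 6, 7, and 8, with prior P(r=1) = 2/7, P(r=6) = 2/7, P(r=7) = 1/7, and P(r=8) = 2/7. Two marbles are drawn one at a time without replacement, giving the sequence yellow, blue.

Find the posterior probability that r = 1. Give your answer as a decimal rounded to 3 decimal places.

0.195

Compute the likelihood of the observed sequence for each case: P(data | r = 1) = (8/9)(1/8) = 1/9; P(data | r = 6) = (3/9)(6/8) = 1/4; P(data | r = 7) = (2/9)(7/8) = 7/36; P(data | r = 8) = (1/9)(8/8) = 1/9.
Weighting by the prior gives 2/7 · 1/9 = 2/63, 2/7 · 1/4 = 1/14, 1/7 · 7/36 = 1/36, 2/7 · 1/9 = 2/63; these sum to 41/252.
Therefore the posterior P(r = 1 | data) = (2/63) / (41/252) = 8/41.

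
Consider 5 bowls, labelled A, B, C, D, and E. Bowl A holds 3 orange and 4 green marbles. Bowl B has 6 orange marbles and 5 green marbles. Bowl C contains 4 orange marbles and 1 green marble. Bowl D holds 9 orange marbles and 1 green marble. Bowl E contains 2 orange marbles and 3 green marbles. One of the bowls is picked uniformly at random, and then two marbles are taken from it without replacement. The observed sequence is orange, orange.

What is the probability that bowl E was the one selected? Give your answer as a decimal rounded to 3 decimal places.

Compute the likelihood of the observed sequence for each case: P(data | bowl A) = (3/7)(2/6) = 1/7; P(data | bowl B) = (6/11)(5/10) = 3/11; P(data | bowl C) = (4/5)(3/4) = 3/5; P(data | bowl D) = (9/10)(8/9) = 4/5; P(data | bowl E) = (2/5)(1/4) = 1/10.
Multiplying each by its prior: 1/5 · 1/7 = 1/35, 1/5 · 3/11 = 3/55, 1/5 · 3/5 = 3/25, 1/5 · 4/5 = 4/25, 1/5 · 1/10 = 1/50; summing to 59/154.
So P(bowl E | data) = (1/50) / (59/154) = 77/1475.

0.052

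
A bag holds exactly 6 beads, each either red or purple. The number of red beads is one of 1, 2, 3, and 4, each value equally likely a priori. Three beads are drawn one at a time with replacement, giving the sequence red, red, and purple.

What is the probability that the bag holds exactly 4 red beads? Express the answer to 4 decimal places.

0.4000

Compute the likelihood of the observed sequence for each case: P(data | r = 1) = (1/6)(1/6)(5/6) = 5/216; P(data | r = 2) = (2/6)(2/6)(4/6) = 2/27; P(data | r = 3) = (3/6)(3/6)(3/6) = 1/8; P(data | r = 4) = (4/6)(4/6)(2/6) = 4/27.
Multiplying each by its prior: 1/4 · 5/216 = 5/864, 1/4 · 2/27 = 1/54, 1/4 · 1/8 = 1/32, 1/4 · 4/27 = 1/27; these sum to 5/54.
So P(r = 4 | data) = (1/27) / (5/54) = 2/5.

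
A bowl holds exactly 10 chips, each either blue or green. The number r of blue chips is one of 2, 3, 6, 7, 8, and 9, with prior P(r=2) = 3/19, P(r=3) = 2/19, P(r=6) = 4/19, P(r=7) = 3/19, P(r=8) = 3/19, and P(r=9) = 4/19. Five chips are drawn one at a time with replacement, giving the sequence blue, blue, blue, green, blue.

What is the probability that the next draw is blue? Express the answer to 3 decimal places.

Under each hypothesis, the probability of the observed sequence is: P(data | r = 2) = (2/10)(2/10)(2/10)(8/10)(2/10) = 0.00128; P(data | r = 3) = (3/10)(3/10)(3/10)(7/10)(3/10) = 0.00567; P(data | r = 6) = (6/10)(6/10)(6/10)(4/10)(6/10) = 0.05184; P(data | r = 7) = (7/10)(7/10)(7/10)(3/10)(7/10) = 0.07203; P(data | r = 8) = (8/10)(8/10)(8/10)(2/10)(8/10) = 0.08192; P(data | r = 9) = (9/10)(9/10)(9/10)(1/10)(9/10) = 0.06561.
The prior-weighted likelihoods are 3/19 · 0.00128 = 0.00020211, 2/19 · 0.00567 = 0.00059684, 4/19 · 0.05184 = 0.010914, 3/19 · 0.07203 = 0.011373, 3/19 · 0.08192 = 0.012935, 4/19 · 0.06561 = 0.013813; with total 0.049833.
Dividing through by the total gives posterior P(r = 2 | data) = 0.0040556, P(r = 3 | data) = 0.011977, P(r = 6 | data) = 0.219, P(r = 7 | data) = 0.22822, P(r = 8 | data) = 0.25956, P(r = 9 | data) = 0.27718.
The predictive probability is P(blue next | data) = (1/5)(0.0040556) + (3/10)(0.011977) + (3/5)(0.219) + (7/10)(0.22822) + (4/5)(0.25956) + (9/10)(0.27718) = 0.75267.

0.753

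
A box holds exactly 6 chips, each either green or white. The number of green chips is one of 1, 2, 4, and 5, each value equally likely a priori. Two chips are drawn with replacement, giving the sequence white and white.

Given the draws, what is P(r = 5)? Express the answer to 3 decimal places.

0.022

For each hypothesis, P(data | H) works out to: P(data | r = 1) = (5/6)(5/6) = 25/36; P(data | r = 2) = (4/6)(4/6) = 4/9; P(data | r = 4) = (2/6)(2/6) = 1/9; P(data | r = 5) = (1/6)(1/6) = 1/36.
Multiplying each by its prior: 1/4 · 25/36 = 25/144, 1/4 · 4/9 = 1/9, 1/4 · 1/9 = 1/36, 1/4 · 1/36 = 1/144; with total 23/72.
Hence P(r = 5 | data) = (1/144) / (23/72) = 1/46.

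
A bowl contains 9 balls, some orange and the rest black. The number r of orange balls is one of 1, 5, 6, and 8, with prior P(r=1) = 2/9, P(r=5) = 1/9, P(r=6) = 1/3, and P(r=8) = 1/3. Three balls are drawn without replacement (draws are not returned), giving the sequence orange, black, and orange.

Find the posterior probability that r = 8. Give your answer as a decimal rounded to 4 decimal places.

Compute the likelihood of the observed sequence for each case: P(data | r = 1) = (1/9)(8/8)(0/7) = 0; P(data | r = 5) = (5/9)(4/8)(4/7) = 10/63; P(data | r = 6) = (6/9)(3/8)(5/7) = 5/28; P(data | r = 8) = (8/9)(1/8)(7/7) = 1/9.
Weighting by the prior gives 2/9 · 0 = 0, 1/9 · 10/63 = 10/567, 1/3 · 5/28 = 5/84, 1/3 · 1/9 = 1/27; with total 37/324.
By Bayes' rule, P(r = 8 | data) = (1/27) / (37/324) = 12/37.

0.3243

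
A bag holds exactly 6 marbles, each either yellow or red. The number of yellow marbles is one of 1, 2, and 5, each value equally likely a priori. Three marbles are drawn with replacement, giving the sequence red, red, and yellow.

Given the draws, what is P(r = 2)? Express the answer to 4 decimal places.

Under each hypothesis, the probability of the observed sequence is: P(data | r = 1) = (5/6)(5/6)(1/6) = 25/216; P(data | r = 2) = (4/6)(4/6)(2/6) = 4/27; P(data | r = 5) = (1/6)(1/6)(5/6) = 5/216.
Multiplying each by its prior: 1/3 · 25/216 = 25/648, 1/3 · 4/27 = 4/81, 1/3 · 5/216 = 5/648; with total 31/324.
So P(r = 2 | data) = (4/81) / (31/324) = 16/31.

0.5161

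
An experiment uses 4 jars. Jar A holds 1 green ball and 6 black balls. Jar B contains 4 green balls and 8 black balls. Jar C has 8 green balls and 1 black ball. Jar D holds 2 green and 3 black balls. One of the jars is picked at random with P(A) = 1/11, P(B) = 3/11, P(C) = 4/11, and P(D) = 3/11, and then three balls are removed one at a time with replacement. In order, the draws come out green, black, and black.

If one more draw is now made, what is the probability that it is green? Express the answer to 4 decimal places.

Under each hypothesis, the probability of the observed sequence is: P(data | jar A) = (1/7)(6/7)(6/7) = 0.10496; P(data | jar B) = (4/12)(8/12)(8/12) = 0.14815; P(data | jar C) = (8/9)(1/9)(1/9) = 0.010974; P(data | jar D) = (2/5)(3/5)(3/5) = 0.144.
Multiplying each by its prior: 1/11 · 0.10496 = 0.0095415, 3/11 · 0.14815 = 0.040404, 4/11 · 0.010974 = 0.0039905, 3/11 · 0.144 = 0.039273; summing to 0.093209.
Normalising, the posterior is P(jar A | data) = 0.10237, P(jar B | data) = 0.43348, P(jar C | data) = 0.042813, P(jar D | data) = 0.42134.
The predictive probability is P(green next | data) = (1/7)(0.10237) + (1/3)(0.43348) + (8/9)(0.042813) + (2/5)(0.42134) = 0.36571.

0.3657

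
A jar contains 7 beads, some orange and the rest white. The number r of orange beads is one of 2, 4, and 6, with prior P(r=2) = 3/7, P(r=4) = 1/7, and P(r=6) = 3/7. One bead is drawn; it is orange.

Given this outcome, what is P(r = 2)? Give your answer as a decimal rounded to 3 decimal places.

Compute the likelihood of this draw for each case: P(data | r = 2) = (2/7) = 2/7; P(data | r = 4) = (4/7) = 4/7; P(data | r = 6) = (6/7) = 6/7.
Multiplying each by its prior: 3/7 · 2/7 = 6/49, 1/7 · 4/7 = 4/49, 3/7 · 6/7 = 18/49; these sum to 4/7.
Hence P(r = 2 | data) = (6/49) / (4/7) = 3/14.

0.214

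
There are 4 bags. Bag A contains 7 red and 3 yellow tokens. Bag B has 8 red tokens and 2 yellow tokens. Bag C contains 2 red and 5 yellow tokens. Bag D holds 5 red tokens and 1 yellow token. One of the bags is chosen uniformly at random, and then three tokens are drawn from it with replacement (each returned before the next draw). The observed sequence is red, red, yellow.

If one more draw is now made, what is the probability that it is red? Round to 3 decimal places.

The likelihood of the observed sequence under each hypothesis: P(data | bag A) = (7/10)(7/10)(3/10) = 0.147; P(data | bag B) = (8/10)(8/10)(2/10) = 0.128; P(data | bag C) = (2/7)(2/7)(5/7) = 0.058309; P(data | bag D) = (5/6)(5/6)(1/6) = 0.11574.
Multiplying each by its prior: 1/4 · 0.147 = 0.03675, 1/4 · 0.128 = 0.032, 1/4 · 0.058309 = 0.014577, 1/4 · 0.11574 = 0.028935; summing to 0.11226.
The posterior is then P(bag A | data) = 0.32736, P(bag B | data) = 0.28505, P(bag C | data) = 0.12985, P(bag D | data) = 0.25775.
So P(red next | data) = Σ P(red next | H) P(H | data) = (7/10)(0.32736) + (4/5)(0.28505) + (2/7)(0.12985) + (5/6)(0.25775) = 0.70908.

0.709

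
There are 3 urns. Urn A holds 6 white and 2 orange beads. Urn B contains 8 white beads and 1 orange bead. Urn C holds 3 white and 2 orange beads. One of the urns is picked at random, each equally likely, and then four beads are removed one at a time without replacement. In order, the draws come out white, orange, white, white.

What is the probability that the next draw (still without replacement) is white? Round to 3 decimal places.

Compute the likelihood of the observed sequence for each case: P(data | urn A) = (6/8)(2/7)(5/6)(4/5) = 0.14286; P(data | urn B) = (8/9)(1/8)(7/7)(6/6) = 0.11111; P(data | urn C) = (3/5)(2/4)(2/3)(1/2) = 0.1.
Weighting by the prior gives 1/3 · 0.14286 = 0.047619, 1/3 · 0.11111 = 0.037037, 1/3 · 0.1 = 0.033333; summing to 0.11799.
Dividing through by the total gives posterior P(urn A | data) = 0.40359, P(urn B | data) = 0.3139, P(urn C | data) = 0.28251.
The predictive probability is P(white next | data) = (3/4)(0.40359) + (1)(0.3139) + (0)(0.28251) = 0.61659.

0.617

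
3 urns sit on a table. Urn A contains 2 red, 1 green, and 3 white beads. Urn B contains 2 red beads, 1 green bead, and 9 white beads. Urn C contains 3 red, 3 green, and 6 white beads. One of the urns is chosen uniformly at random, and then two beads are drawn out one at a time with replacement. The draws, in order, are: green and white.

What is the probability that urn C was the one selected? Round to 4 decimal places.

For each hypothesis, P(data | H) works out to: P(data | urn A) = (1/6)(3/6) = 1/12; P(data | urn B) = (1/12)(9/12) = 1/16; P(data | urn C) = (3/12)(6/12) = 1/8.
Multiplying each by its prior: 1/3 · 1/12 = 1/36, 1/3 · 1/16 = 1/48, 1/3 · 1/8 = 1/24; with total 13/144.
By Bayes' rule, P(urn C | data) = (1/24) / (13/144) = 6/13.

0.4615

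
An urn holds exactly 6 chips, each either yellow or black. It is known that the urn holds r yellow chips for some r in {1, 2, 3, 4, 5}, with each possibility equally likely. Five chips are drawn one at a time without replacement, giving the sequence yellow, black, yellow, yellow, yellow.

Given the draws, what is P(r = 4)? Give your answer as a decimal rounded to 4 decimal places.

0.2857

Compute the likelihood of the observed sequence for each case: P(data | r = 1) = (1/6)(5/5)(0/4) = 0; P(data | r = 2) = (2/6)(4/5)(1/4)(0/3) = 0; P(data | r = 3) = (3/6)(3/5)(2/4)(1/3)(0/2) = 0; P(data | r = 4) = (4/6)(2/5)(3/4)(2/3)(1/2) = 1/15; P(data | r = 5) = (5/6)(1/5)(4/4)(3/3)(2/2) = 1/6.
The prior-weighted likelihoods are 1/5 · 0 = 0, 1/5 · 0 = 0, 1/5 · 0 = 0, 1/5 · 1/15 = 1/75, 1/5 · 1/6 = 1/30; with total 7/150.
Therefore the posterior P(r = 4 | data) = (1/75) / (7/150) = 2/7.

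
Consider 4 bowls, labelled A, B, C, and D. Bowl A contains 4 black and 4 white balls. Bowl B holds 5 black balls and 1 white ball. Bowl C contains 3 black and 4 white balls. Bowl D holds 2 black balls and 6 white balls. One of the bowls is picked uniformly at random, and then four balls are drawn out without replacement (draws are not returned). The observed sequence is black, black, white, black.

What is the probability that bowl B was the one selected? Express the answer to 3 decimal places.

Under each hypothesis, the probability of the observed sequence is: P(data | bowl A) = (4/8)(3/7)(4/6)(2/5) = 2/35; P(data | bowl B) = (5/6)(4/5)(1/4)(3/3) = 1/6; P(data | bowl C) = (3/7)(2/6)(4/5)(1/4) = 1/35; P(data | bowl D) = (2/8)(1/7)(6/6)(0/5) = 0.
The prior-weighted likelihoods are 1/4 · 2/35 = 1/70, 1/4 · 1/6 = 1/24, 1/4 · 1/35 = 1/140, 1/4 · 0 = 0; summing to 53/840.
Therefore the posterior P(bowl B | data) = (1/24) / (53/840) = 35/53.

0.660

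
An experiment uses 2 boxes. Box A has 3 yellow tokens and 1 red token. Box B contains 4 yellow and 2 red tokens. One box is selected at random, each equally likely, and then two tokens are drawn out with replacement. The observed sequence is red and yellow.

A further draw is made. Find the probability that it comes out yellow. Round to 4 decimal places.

The likelihood of the observed sequence under each hypothesis: P(data | box A) = (1/4)(3/4) = 3/16; P(data | box B) = (2/6)(4/6) = 2/9.
Weighting by the prior gives 1/2 · 3/16 = 3/32, 1/2 · 2/9 = 1/9; these sum to 59/288.
Dividing through by the total gives posterior P(box A | data) = 27/59, P(box B | data) = 32/59.
So P(yellow next | data) = Σ P(yellow next | H) P(H | data) = (3/4)(27/59) + (2/3)(32/59) = 499/708.

0.7048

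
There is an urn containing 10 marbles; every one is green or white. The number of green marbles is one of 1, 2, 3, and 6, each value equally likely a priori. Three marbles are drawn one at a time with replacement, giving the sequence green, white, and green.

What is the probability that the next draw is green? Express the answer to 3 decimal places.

0.454

For each hypothesis, P(data | H) works out to: P(data | r = 1) = (1/10)(9/10)(1/10) = 0.009; P(data | r = 2) = (2/10)(8/10)(2/10) = 0.032; P(data | r = 3) = (3/10)(7/10)(3/10) = 0.063; P(data | r = 6) = (6/10)(4/10)(6/10) = 0.144.
Multiplying each by its prior: 1/4 · 0.009 = 0.00225, 1/4 · 0.032 = 0.008, 1/4 · 0.063 = 0.01575, 1/4 · 0.144 = 0.036; these sum to 0.062.
The posterior is then P(r = 1 | data) = 0.03629, P(r = 2 | data) = 0.12903, P(r = 3 | data) = 0.25403, P(r = 6 | data) = 0.58065.
Averaging over the posterior, P(green next | data) = (1/10)(0.03629) + (1/5)(0.12903) + (3/10)(0.25403) + (3/5)(0.58065) = 0.45403.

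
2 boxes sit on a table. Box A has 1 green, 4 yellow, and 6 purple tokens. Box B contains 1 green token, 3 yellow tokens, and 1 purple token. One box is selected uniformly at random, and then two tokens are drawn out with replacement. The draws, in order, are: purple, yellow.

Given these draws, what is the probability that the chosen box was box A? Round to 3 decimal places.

For each hypothesis, P(data | H) works out to: P(data | box A) = (6/11)(4/11) = 0.19835; P(data | box B) = (1/5)(3/5) = 0.12.
Weighting by the prior gives 1/2 · 0.19835 = 0.099174, 1/2 · 0.12 = 0.06; summing to 0.15917.
Hence P(box A | data) = (0.099174) / (0.15917) = 0.62305.

0.623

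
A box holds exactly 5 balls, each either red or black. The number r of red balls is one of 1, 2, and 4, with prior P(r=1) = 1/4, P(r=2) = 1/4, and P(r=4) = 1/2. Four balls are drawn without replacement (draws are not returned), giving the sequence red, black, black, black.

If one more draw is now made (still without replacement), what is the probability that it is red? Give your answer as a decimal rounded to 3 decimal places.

For each hypothesis, P(data | H) works out to: P(data | r = 1) = (1/5)(4/4)(3/3)(2/2) = 1/5; P(data | r = 2) = (2/5)(3/4)(2/3)(1/2) = 1/10; P(data | r = 4) = (4/5)(1/4)(0/3) = 0.
The prior-weighted likelihoods are 1/4 · 1/5 = 1/20, 1/4 · 1/10 = 1/40, 1/2 · 0 = 0; summing to 3/40.
Dividing through by the total gives posterior P(r = 1 | data) = 2/3, P(r = 2 | data) = 1/3, P(r = 4 | data) = 0.
So P(red next | data) = Σ P(red next | H) P(H | data) = (0)(2/3) + (1)(1/3) = 1/3.

0.333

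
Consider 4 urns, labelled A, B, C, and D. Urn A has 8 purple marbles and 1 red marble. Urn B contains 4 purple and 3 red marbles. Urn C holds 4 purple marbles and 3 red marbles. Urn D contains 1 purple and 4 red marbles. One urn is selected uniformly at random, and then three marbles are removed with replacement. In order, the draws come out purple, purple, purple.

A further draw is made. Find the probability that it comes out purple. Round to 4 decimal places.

The likelihood of the observed sequence under each hypothesis: P(data | urn A) = (8/9)(8/9)(8/9) = 0.70233; P(data | urn B) = (4/7)(4/7)(4/7) = 0.18659; P(data | urn C) = (4/7)(4/7)(4/7) = 0.18659; P(data | urn D) = (1/5)(1/5)(1/5) = 0.008.
Multiplying each by its prior: 1/4 · 0.70233 = 0.17558, 1/4 · 0.18659 = 0.046647, 1/4 · 0.18659 = 0.046647, 1/4 · 0.008 = 0.002; summing to 0.27088.
Normalising, the posterior is P(urn A | data) = 0.6482, P(urn B | data) = 0.17221, P(urn C | data) = 0.17221, P(urn D | data) = 0.0073834.
The predictive probability is P(purple next | data) = (8/9)(0.6482) + (4/7)(0.17221) + (4/7)(0.17221) + (1/5)(0.0073834) = 0.77446.

0.7745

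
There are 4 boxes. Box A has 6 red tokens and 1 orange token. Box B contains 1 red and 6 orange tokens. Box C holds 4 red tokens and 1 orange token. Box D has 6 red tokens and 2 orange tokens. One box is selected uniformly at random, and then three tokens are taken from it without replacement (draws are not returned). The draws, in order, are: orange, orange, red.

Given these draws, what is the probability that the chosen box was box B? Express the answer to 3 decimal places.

Under each hypothesis, the probability of the observed sequence is: P(data | box A) = (1/7)(0/6) = 0; P(data | box B) = (6/7)(5/6)(1/5) = 1/7; P(data | box C) = (1/5)(0/4) = 0; P(data | box D) = (2/8)(1/7)(6/6) = 1/28.
Multiplying each by its prior: 1/4 · 0 = 0, 1/4 · 1/7 = 1/28, 1/4 · 0 = 0, 1/4 · 1/28 = 1/112; with total 5/112.
By Bayes' rule, P(box B | data) = (1/28) / (5/112) = 4/5.

0.800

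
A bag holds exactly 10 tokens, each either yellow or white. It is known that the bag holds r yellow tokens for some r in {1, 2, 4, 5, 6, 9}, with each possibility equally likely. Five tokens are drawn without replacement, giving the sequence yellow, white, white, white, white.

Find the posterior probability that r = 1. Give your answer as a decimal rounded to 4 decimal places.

0.3529

Under each hypothesis, the probability of the observed sequence is: P(data | r = 1) = (1/10)(9/9)(8/8)(7/7)(6/6) = 0.1; P(data | r = 2) = (2/10)(8/9)(7/8)(6/7)(5/6) = 0.11111; P(data | r = 4) = (4/10)(6/9)(5/8)(4/7)(3/6) = 0.047619; P(data | r = 5) = (5/10)(5/9)(4/8)(3/7)(2/6) = 0.019841; P(data | r = 6) = (6/10)(4/9)(3/8)(2/7)(1/6) = 0.0047619; P(data | r = 9) = (9/10)(1/9)(0/8) = 0.
Weighting by the prior gives 1/6 · 0.1 = 0.016667, 1/6 · 0.11111 = 0.018519, 1/6 · 0.047619 = 0.0079365, 1/6 · 0.019841 = 0.0033069, 1/6 · 0.0047619 = 0.00079365, 1/6 · 0 = 0; with total 0.047222.
Therefore the posterior P(r = 1 | data) = (0.016667) / (0.047222) = 0.35294.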